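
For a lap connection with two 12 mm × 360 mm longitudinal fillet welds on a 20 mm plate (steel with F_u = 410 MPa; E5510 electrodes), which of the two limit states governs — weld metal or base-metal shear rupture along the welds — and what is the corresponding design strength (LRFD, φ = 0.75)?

E55XX → F_EXX = 550 MPa.
t_e = 0.707 × 12 = 8.484 mm; L = 720 mm.
Weld metal: φR_n = 0.75 × 0.6 × 550 × 8.484 × 720 × 10⁻³ = 1512 kN.
Base metal (shear rupture): φR_n = 0.75 × 0.6 × 410 × 20 × 720 × 10⁻³ = 2657 kN.
Governing: weld metal.

φR_n ≈ 1510 kN (weld metal governs)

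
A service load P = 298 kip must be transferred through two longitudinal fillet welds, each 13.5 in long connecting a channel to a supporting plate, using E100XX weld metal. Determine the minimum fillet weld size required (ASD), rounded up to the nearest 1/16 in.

E100XX → F_EXX = 100 ksi.
Total weld length L = 27 in.
Required throat t_e = P × Ω / (0.6 F_EXX × L) = 298 × 2.0 / (0.6 × 100 × 27) = 0.3679 in.
Required leg w = t_e / 0.707 = 0.5204 in → use 9/16 in.

w = 9/16 in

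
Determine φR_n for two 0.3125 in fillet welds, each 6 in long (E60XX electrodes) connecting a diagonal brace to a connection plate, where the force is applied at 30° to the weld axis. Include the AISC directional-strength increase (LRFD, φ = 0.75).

E60XX → F_EXX = 60 ksi.
t_e = 0.707 × 0.3125 = 0.2209 in; A_we = 0.2209 × 12 = 2.651 in².
Directional factor: 1.0 + 0.5 sin^1.5(30°) = 1.177.
F_nw = 0.6 × 60 × 1.177 = 42.36 ksi.
φR_n = 0.75 × 42.36 × 2.651 = 84.24 kips.

φR_n ≈ 84.2 kips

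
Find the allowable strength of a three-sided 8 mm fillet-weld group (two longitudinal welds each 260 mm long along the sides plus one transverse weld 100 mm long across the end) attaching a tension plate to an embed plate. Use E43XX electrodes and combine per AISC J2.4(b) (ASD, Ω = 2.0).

R_n/Ω ≈ 452 kN

E43XX → F_EXX = 430 MPa.
t_e = 0.707 × 8 = 5.656 mm.
R_nwl = 0.6 × 430 × 5.656 × 520 × 10⁻³ = 758.8 kN (longitudinal, 2 welds).
R_nwt = 0.6 × 430 × 5.656 × 100 × 10⁻³ = 145.9 kN (transverse, base value).
(i) R_nwl + R_nwt = 904.7 kN; (ii) 0.85 R_nwl + 1.5 R_nwt = 863.9 kN.
R_n = max = 904.7 kN [governs: (i)]; R_n/Ω = 452.4 kN.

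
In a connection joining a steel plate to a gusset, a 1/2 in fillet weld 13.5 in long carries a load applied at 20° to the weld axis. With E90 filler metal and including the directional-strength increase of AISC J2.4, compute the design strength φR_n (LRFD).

φR_n ≈ 213 kip

E90XX → F_EXX = 90 ksi.
t_e = 0.707 × 0.5 = 0.3535 in; A_we = 0.3535 × 13.5 = 4.772 in².
Directional factor: 1.0 + 0.5 sin^1.5(20°) = 1.1.
F_nw = 0.6 × 90 × 1.1 = 59.4 ksi.
φR_n = 0.75 × 59.4 × 4.772 = 212.6 kip.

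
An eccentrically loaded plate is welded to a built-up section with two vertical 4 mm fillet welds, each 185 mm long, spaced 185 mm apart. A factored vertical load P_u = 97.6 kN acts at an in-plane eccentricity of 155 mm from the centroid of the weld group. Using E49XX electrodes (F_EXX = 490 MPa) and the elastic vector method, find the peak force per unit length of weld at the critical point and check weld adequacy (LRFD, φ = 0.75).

f_max ≈ 681 N/mm; NOT adequate

Total weld length L_w = 370 mm. Treat welds as unit-width lines.
Polar moment about centroid: J = 2[d³/12 + d(b/2)²] = 2[185³/12 + 185×92.5²] = 4221000 mm³.
Direct shear f_v = P/L_w = 97.6×10³ / 370 = 263.8 N/mm (vertical).
Torsion M = P·e = 97.6×10³ × 155 = 15128000 N·mm.
Critical point at (x, y) = (92.5, 92.5) from centroid. f_tx = M·y/J = 331.5 N/mm; f_ty = M·x/J = 331.5 N/mm.
Resultant f_max = √[f_tx² + (f_v + f_ty)²] = √[331.5² + (263.8 + 331.5)²] = 681.4 N/mm.
Capacity per unit length: φr_n = 0.75 × 0.6 × 490 × (0.707 × 4) = 623.6 N/mm.
681.4 > 623.6 → NOT adequate.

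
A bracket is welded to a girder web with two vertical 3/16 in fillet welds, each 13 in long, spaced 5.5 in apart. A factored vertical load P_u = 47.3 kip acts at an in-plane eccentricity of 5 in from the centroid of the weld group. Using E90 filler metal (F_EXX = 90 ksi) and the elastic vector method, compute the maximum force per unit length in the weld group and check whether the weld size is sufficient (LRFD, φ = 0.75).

Total weld length L_w = 26 in. Treat welds as unit-width lines.
Polar moment about centroid: J = 2[d³/12 + d(b/2)²] = 2[13³/12 + 13×2.75²] = 562.8 in³.
Direct shear f_v = P/L_w = 47.3 / 26 = 1.819 kip/in (vertical).
Torsion M = P·e = 47.3 × 5 = 236.5 kip·in.
Critical point at (x, y) = (2.75, 6.5) from centroid. f_tx = M·y/J = 2.731 kip/in; f_ty = M·x/J = 1.156 kip/in.
Resultant f_max = √[f_tx² + (f_v + f_ty)²] = √[2.731² + (1.819 + 1.156)²] = 4.039 kip/in.
Capacity per unit length: φr_n = 0.75 × 0.6 × 90 × (0.707 × 0.1875) = 5.369 kip/in.
4.039 ≤ 5.369 → adequate.

f_max ≈ 4.04 kip/in; adequate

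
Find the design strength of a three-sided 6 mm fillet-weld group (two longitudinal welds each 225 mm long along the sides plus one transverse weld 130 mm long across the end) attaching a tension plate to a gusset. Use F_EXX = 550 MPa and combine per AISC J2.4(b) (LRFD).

φR_n ≈ 609 kN

t_e = 0.707 × 6 = 4.242 mm.
R_nwl = 0.6 × 550 × 4.242 × 450 × 10⁻³ = 629.9 kN (longitudinal, 2 welds).
R_nwt = 0.6 × 550 × 4.242 × 130 × 10⁻³ = 182 kN (transverse, base value).
(i) R_nwl + R_nwt = 811.9 kN; (ii) 0.85 R_nwl + 1.5 R_nwt = 808.4 kN.
R_n = max = 811.9 kN [governs: (i)]; φR_n = 608.9 kN.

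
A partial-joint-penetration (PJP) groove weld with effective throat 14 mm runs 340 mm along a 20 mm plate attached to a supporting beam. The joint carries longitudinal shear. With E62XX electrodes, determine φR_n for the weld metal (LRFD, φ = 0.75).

E62XX → F_EXX = 620 MPa.
Effective throat (given) t_e = 14 mm.
A_we = 14 × 340 = 4760 mm².
F_nw = 0.6 F_EXX = 372 MPa.
φR_n = 0.75 × 372 × 4760 × 10⁻³ = 1328 kN.

φR_n ≈ 1330 kN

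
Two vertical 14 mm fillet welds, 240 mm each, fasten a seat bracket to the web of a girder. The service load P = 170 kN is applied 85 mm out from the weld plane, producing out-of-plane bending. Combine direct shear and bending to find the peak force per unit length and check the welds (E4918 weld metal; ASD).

f_max ≈ 832 N/mm; adequate

E49XX → F_EXX = 490 MPa.
L_w = 2 × 240 = 480 mm; section modulus (unit throat) S = 2 × L²/6 = 19200 mm².
Direct shear f_v = P/L_w = 170×10³/480 = 354.2 N/mm.
Moment M = P × e = 170×10³ × 85 = 14450000 N·mm; bending f_b = M/S = 752.6 N/mm.
f_max = √(f_v² + f_b²) = √(354.2² + 752.6²) = 831.8 N/mm.
r_n/Ω = (1/2.0) × 0.6 × 490 × (0.707 × 14) = 1455 N/mm → adequate.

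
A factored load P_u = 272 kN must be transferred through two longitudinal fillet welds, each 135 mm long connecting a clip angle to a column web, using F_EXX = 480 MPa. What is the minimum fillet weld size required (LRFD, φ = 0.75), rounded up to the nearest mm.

w = 7 mm

Total weld length L = 270 mm.
Required throat t_e = P_u / (φ × 0.6 F_EXX × L) = 272 / (0.75 × 0.6 × 480 × 270 × 10⁻³) = 4.664 mm.
Required leg w = t_e / 0.707 = 6.597 mm → use 7 mm.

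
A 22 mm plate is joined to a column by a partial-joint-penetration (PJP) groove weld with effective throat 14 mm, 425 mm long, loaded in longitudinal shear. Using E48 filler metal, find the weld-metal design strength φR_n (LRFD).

E48XX → F_EXX = 480 MPa.
Effective throat (given) t_e = 14 mm.
A_we = 14 × 425 = 5950 mm².
F_nw = 0.6 F_EXX = 288 MPa.
φR_n = 0.75 × 288 × 5950 × 10⁻³ = 1285 kN.

φR_n ≈ 1290 kN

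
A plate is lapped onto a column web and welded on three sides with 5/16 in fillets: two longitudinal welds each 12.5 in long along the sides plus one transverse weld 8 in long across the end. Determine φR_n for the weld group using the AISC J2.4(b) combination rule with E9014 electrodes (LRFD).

E90XX → F_EXX = 90 ksi.
t_e = 0.707 × 0.3125 = 0.2209 in.
R_nwl = 0.6 × 90 × 0.2209 × 25 = 298.3 kips (longitudinal, 2 welds).
R_nwt = 0.6 × 90 × 0.2209 × 8 = 95.44 kips (transverse, base value).
(i) R_nwl + R_nwt = 393.7 kips; (ii) 0.85 R_nwl + 1.5 R_nwt = 396.7 kips.
R_n = max = 396.7 kips [governs: (ii)]; φR_n = 297.5 kips.

φR_n ≈ 298 kips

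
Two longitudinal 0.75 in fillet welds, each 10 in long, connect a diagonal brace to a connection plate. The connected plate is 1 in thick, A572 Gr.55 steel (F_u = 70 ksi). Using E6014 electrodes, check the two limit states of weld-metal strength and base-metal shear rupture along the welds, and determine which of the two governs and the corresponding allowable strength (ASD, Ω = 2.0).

R_n/Ω ≈ 191 kip (weld metal governs)

E60XX → F_EXX = 60 ksi.
t_e = 0.707 × 0.75 = 0.5302 in; L = 20 in.
Weld metal: R_n/Ω = (1/2.0) × 0.6 × 60 × 0.5302 × 20 = 190.9 kip.
Base metal (shear rupture): R_n/Ω = (1/2.0) × 0.6 × 70 × 1 × 20 = 420 kip.
Governing: weld metal.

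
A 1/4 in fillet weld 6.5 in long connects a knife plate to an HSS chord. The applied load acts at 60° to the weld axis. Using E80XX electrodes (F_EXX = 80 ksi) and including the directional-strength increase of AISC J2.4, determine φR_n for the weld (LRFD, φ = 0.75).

t_e = 0.707 × 0.25 = 0.1767 in; A_we = 0.1767 × 6.5 = 1.149 in².
Directional factor: 1.0 + 0.5 sin^1.5(60°) = 1.403.
F_nw = 0.6 × 80 × 1.403 = 67.34 ksi.
φR_n = 0.75 × 67.34 × 1.149 = 58.03 kips.

φR_n ≈ 58 kips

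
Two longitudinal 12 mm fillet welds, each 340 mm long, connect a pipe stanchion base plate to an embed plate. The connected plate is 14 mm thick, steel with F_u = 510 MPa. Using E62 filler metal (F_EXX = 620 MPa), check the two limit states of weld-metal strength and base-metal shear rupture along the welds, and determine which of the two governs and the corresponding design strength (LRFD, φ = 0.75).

φR_n ≈ 1610 kN (weld metal governs)

t_e = 0.707 × 12 = 8.484 mm; L = 680 mm.
Weld metal: φR_n = 0.75 × 0.6 × 620 × 8.484 × 680 × 10⁻³ = 1610 kN.
Base metal (shear rupture): φR_n = 0.75 × 0.6 × 510 × 14 × 680 × 10⁻³ = 2185 kN.
Governing: weld metal.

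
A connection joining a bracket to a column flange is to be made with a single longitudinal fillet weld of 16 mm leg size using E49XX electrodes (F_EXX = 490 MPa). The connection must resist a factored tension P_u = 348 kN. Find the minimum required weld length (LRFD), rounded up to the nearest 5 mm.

L = 140 mm

Throat t_e = 0.707 × 16 = 11.31 mm.
φr_n = 0.75 × 0.6 × 490 × 11.31 × 10⁻³ = 2.494 kN/mm.
L_req = P_u / φr_n = 348 / 2.494 = 139.5 mm total.
Round up → use L = 140 mm.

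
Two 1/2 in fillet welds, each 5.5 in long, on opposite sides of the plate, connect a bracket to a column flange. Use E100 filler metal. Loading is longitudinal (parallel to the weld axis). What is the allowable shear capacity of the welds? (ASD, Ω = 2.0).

R_n/Ω ≈ 117 kip

E100XX → F_EXX = 100 ksi.
Effective throat t_e = 0.707 × 0.5 = 0.3535 in.
Total length L = 11 in; A_we = 0.3535 × 11 = 3.888 in².
F_nw = 0.6 F_EXX = 0.6 × 100 = 60 ksi.
R_n = 60 × 3.888 = 233.3 kip; R_n/Ω = 233.3/2.0 = 116.7 kip.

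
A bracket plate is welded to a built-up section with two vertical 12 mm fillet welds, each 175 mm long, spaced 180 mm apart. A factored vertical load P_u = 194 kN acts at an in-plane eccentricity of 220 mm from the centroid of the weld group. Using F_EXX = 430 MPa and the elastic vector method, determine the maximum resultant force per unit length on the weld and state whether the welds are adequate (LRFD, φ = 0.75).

Total weld length L_w = 350 mm. Treat welds as unit-width lines.
Polar moment about centroid: J = 2[d³/12 + d(b/2)²] = 2[175³/12 + 175×90²] = 3728000 mm³.
Direct shear f_v = P/L_w = 194×10³ / 350 = 554.3 N/mm (vertical).
Torsion M = P·e = 194×10³ × 220 = 42680000 N·mm.
Critical point at (x, y) = (90, 87.5) from centroid. f_tx = M·y/J = 1002 N/mm; f_ty = M·x/J = 1030 N/mm.
Resultant f_max = √[f_tx² + (f_v + f_ty)²] = √[1002² + (554.3 + 1030)²] = 1875 N/mm.
Capacity per unit length: φr_n = 0.75 × 0.6 × 430 × (0.707 × 12) = 1642 N/mm.
1875 > 1642 → NOT adequate.

f_max ≈ 1870 N/mm; NOT adequate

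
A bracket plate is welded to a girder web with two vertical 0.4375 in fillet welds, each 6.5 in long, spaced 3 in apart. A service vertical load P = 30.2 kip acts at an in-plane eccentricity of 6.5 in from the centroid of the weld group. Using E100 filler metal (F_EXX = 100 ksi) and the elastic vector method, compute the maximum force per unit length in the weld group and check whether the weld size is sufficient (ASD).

f_max ≈ 10.6 kip/in; NOT adequate

Total weld length L_w = 13 in. Treat welds as unit-width lines.
Polar moment about centroid: J = 2[d³/12 + d(b/2)²] = 2[6.5³/12 + 6.5×1.5²] = 75.02 in³.
Direct shear f_v = P/L_w = 30.2 / 13 = 2.323 kip/in (vertical).
Torsion M = P·e = 30.2 × 6.5 = 196.3 kip·in.
Critical point at (x, y) = (1.5, 3.25) from centroid. f_tx = M·y/J = 8.504 kip/in; f_ty = M·x/J = 3.925 kip/in.
Resultant f_max = √[f_tx² + (f_v + f_ty)²] = √[8.504² + (2.323 + 3.925)²] = 10.55 kip/in.
Capacity per unit length: r_n/Ω = (1/2.0) × 0.6 × 100 × (0.707 × 0.4375) = 9.279 kip/in.
10.55 > 9.279 → NOT adequate.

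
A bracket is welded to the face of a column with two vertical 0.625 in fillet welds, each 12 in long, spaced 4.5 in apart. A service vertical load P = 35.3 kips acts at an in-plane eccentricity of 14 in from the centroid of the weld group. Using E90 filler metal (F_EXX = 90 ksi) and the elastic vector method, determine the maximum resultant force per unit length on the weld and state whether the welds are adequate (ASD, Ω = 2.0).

Total weld length L_w = 24 in. Treat welds as unit-width lines.
Polar moment about centroid: J = 2[d³/12 + d(b/2)²] = 2[12³/12 + 12×2.25²] = 409.5 in³.
Direct shear f_v = P/L_w = 35.3 / 24 = 1.471 kip/in (vertical).
Torsion M = P·e = 35.3 × 14 = 494.2 kip·in.
Critical point at (x, y) = (2.25, 6) from centroid. f_tx = M·y/J = 7.241 kip/in; f_ty = M·x/J = 2.715 kip/in.
Resultant f_max = √[f_tx² + (f_v + f_ty)²] = √[7.241² + (1.471 + 2.715)²] = 8.364 kip/in.
Capacity per unit length: r_n/Ω = (1/2.0) × 0.6 × 90 × (0.707 × 0.625) = 11.93 kip/in.
8.364 ≤ 11.93 → adequate.

f_max ≈ 8.36 kip/in; adequate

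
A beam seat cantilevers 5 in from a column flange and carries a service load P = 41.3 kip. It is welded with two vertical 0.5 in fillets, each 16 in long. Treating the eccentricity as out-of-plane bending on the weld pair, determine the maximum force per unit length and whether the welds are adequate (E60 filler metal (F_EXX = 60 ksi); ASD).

L_w = 2 × 16 = 32 in; section modulus (unit throat) S = 2 × L²/6 = 85.33 in².
Direct shear f_v = P/L_w = 41.3/32 = 1.291 kip/in.
Moment M = P × e = 41.3 × 5 = 206.5 kip·in; bending f_b = M/S = 2.42 kip/in.
f_max = √(f_v² + f_b²) = √(1.291² + 2.42²) = 2.743 kip/in.
r_n/Ω = (1/2.0) × 0.6 × 60 × (0.707 × 0.5) = 6.363 kip/in → adequate.

f_max ≈ 2.74 kip/in; adequate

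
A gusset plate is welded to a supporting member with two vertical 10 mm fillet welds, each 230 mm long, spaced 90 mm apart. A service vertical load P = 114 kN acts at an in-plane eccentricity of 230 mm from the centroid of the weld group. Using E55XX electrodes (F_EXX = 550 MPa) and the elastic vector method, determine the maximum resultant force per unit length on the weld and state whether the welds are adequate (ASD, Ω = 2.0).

Total weld length L_w = 460 mm. Treat welds as unit-width lines.
Polar moment about centroid: J = 2[d³/12 + d(b/2)²] = 2[230³/12 + 230×45²] = 2959000 mm³.
Direct shear f_v = P/L_w = 114×10³ / 460 = 247.8 N/mm (vertical).
Torsion M = P·e = 114×10³ × 230 = 26220000 N·mm.
Critical point at (x, y) = (45, 115) from centroid. f_tx = M·y/J = 1019 N/mm; f_ty = M·x/J = 398.7 N/mm.
Resultant f_max = √[f_tx² + (f_v + f_ty)²] = √[1019² + (247.8 + 398.7)²] = 1207 N/mm.
Capacity per unit length: r_n/Ω = (1/2.0) × 0.6 × 550 × (0.707 × 10) = 1167 N/mm.
1207 > 1167 → NOT adequate.

f_max ≈ 1210 N/mm; NOT adequate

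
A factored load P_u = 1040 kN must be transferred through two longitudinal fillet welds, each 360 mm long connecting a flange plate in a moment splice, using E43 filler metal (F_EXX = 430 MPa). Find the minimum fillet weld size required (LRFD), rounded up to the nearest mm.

Total weld length L = 720 mm.
Required throat t_e = P_u / (φ × 0.6 F_EXX × L) = 1040 / (0.75 × 0.6 × 430 × 720 × 10⁻³) = 7.465 mm.
Required leg w = t_e / 0.707 = 10.56 mm → use 11 mm.

w = 11 mm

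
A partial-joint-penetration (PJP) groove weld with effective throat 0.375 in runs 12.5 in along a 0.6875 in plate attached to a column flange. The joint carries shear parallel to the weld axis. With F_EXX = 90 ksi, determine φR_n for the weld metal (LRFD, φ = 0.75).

Effective throat (given) t_e = 0.375 in.
A_we = 0.375 × 12.5 = 4.688 in².
F_nw = 0.6 F_EXX = 54 ksi.
φR_n = 0.75 × 54 × 4.688 = 189.8 kip.

φR_n ≈ 190 kip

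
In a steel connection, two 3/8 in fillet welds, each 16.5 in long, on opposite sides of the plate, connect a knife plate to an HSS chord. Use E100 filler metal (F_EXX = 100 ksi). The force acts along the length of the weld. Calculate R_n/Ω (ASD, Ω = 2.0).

R_n/Ω ≈ 262 kip

Effective throat t_e = 0.707 × 0.375 = 0.2651 in.
Total length L = 33 in; A_we = 0.2651 × 33 = 8.749 in².
F_nw = 0.6 F_EXX = 0.6 × 100 = 60 ksi.
R_n = 60 × 8.749 = 524.9 kip; R_n/Ω = 524.9/2.0 = 262.5 kip.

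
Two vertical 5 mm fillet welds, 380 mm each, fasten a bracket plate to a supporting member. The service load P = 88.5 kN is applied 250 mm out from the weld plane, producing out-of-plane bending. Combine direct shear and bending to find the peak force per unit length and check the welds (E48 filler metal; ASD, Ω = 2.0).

E48XX → F_EXX = 480 MPa.
L_w = 2 × 380 = 760 mm; section modulus (unit throat) S = 2 × L²/6 = 48130 mm².
Direct shear f_v = P/L_w = 88.5×10³/760 = 116.4 N/mm.
Moment M = P × e = 88.5×10³ × 250 = 22125000 N·mm; bending f_b = M/S = 459.7 N/mm.
f_max = √(f_v² + f_b²) = √(116.4² + 459.7²) = 474.2 N/mm.
r_n/Ω = (1/2.0) × 0.6 × 480 × (0.707 × 5) = 509 N/mm → adequate.

f_max ≈ 474 N/mm; adequate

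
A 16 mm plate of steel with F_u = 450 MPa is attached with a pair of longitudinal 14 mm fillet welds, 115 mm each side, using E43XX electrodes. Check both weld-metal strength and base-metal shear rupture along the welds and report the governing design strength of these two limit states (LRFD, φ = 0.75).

φR_n ≈ 441 kN (weld metal governs)

E43XX → F_EXX = 430 MPa.
t_e = 0.707 × 14 = 9.898 mm; L = 230 mm.
Weld metal: φR_n = 0.75 × 0.6 × 430 × 9.898 × 230 × 10⁻³ = 440.5 kN.
Base metal (shear rupture): φR_n = 0.75 × 0.6 × 450 × 16 × 230 × 10⁻³ = 745.2 kN.
Governing: weld metal.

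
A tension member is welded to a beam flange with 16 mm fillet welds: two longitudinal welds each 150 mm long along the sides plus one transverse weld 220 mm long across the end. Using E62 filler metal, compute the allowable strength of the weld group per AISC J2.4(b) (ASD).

R_n/Ω ≈ 1230 kN

E62XX → F_EXX = 620 MPa.
t_e = 0.707 × 16 = 11.31 mm.
R_nwl = 0.6 × 620 × 11.31 × 300 × 10⁻³ = 1262 kN (longitudinal, 2 welds).
R_nwt = 0.6 × 620 × 11.31 × 220 × 10⁻³ = 925.8 kN (transverse, base value).
(i) R_nwl + R_nwt = 2188 kN; (ii) 0.85 R_nwl + 1.5 R_nwt = 2462 kN.
R_n = max = 2462 kN [governs: (ii)]; R_n/Ω = 1231 kN.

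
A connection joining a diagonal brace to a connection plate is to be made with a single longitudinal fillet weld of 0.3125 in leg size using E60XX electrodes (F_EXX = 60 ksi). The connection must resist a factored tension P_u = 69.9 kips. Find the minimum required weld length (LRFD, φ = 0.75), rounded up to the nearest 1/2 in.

Throat t_e = 0.707 × 0.3125 = 0.2209 in.
φr_n = 0.75 × 0.6 × 60 × 0.2209 = 5.965 kips/in.
L_req = P_u / φr_n = 69.9 / 5.965 = 11.72 in total.
Round up → use L = 12 in.

L = 12 in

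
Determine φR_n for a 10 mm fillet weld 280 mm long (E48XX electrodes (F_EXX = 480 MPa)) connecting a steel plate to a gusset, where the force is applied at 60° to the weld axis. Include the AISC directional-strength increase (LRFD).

t_e = 0.707 × 10 = 7.07 mm; A_we = 7.07 × 280 = 1980 mm².
Directional factor: 1.0 + 0.5 sin^1.5(60°) = 1.403.
F_nw = 0.6 × 480 × 1.403 = 404.1 MPa.
φR_n = 0.75 × 404.1 × 1980 × 10⁻³ = 599.9 kN.

φR_n ≈ 600 kN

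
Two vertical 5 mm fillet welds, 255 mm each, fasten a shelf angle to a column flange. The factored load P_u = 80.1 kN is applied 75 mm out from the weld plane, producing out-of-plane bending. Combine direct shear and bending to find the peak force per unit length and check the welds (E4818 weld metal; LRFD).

E48XX → F_EXX = 480 MPa.
L_w = 2 × 255 = 510 mm; section modulus (unit throat) S = 2 × L²/6 = 21680 mm².
Direct shear f_v = P/L_w = 80.1×10³/510 = 157.1 N/mm.
Moment M = P × e = 80.1×10³ × 75 = 6007500 N·mm; bending f_b = M/S = 277.2 N/mm.
f_max = √(f_v² + f_b²) = √(157.1² + 277.2²) = 318.6 N/mm.
φr_n = 0.75 × 0.6 × 480 × (0.707 × 5) = 763.6 N/mm → adequate.

f_max ≈ 319 N/mm; adequate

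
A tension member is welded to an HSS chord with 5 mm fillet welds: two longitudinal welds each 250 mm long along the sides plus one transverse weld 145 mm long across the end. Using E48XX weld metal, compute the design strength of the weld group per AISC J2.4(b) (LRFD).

φR_n ≈ 492 kN

E48XX → F_EXX = 480 MPa.
t_e = 0.707 × 5 = 3.535 mm.
R_nwl = 0.6 × 480 × 3.535 × 500 × 10⁻³ = 509 kN (longitudinal, 2 welds).
R_nwt = 0.6 × 480 × 3.535 × 145 × 10⁻³ = 147.6 kN (transverse, base value).
(i) R_nwl + R_nwt = 656.7 kN; (ii) 0.85 R_nwl + 1.5 R_nwt = 654.1 kN.
R_n = max = 656.7 kN [governs: (i)]; φR_n = 492.5 kN.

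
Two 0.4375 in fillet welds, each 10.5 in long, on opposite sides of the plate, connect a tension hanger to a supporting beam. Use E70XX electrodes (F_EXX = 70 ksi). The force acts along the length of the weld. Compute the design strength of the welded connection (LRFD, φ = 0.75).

φR_n ≈ 205 kip

Effective throat t_e = 0.707 × 0.4375 = 0.3093 in.
Total length L = 21 in; A_we = 0.3093 × 21 = 6.496 in².
F_nw = 0.6 F_EXX = 0.6 × 70 = 42 ksi.
φR_n = 0.75 × 42 × 6.496 = 204.6 kip.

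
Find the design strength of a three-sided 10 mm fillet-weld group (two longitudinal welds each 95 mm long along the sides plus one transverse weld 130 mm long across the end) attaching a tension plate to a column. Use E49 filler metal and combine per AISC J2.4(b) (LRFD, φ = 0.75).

E49XX → F_EXX = 490 MPa.
t_e = 0.707 × 10 = 7.07 mm.
R_nwl = 0.6 × 490 × 7.07 × 190 × 10⁻³ = 394.9 kN (longitudinal, 2 welds).
R_nwt = 0.6 × 490 × 7.07 × 130 × 10⁻³ = 270.2 kN (transverse, base value).
(i) R_nwl + R_nwt = 665.1 kN; (ii) 0.85 R_nwl + 1.5 R_nwt = 741 kN.
R_n = max = 741 kN [governs: (ii)]; φR_n = 555.8 kN.

φR_n ≈ 556 kN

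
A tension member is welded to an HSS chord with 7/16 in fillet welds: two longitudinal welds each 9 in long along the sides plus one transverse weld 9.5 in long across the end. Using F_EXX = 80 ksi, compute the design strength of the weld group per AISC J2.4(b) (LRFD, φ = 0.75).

φR_n ≈ 329 kips

t_e = 0.707 × 0.4375 = 0.3093 in.
R_nwl = 0.6 × 80 × 0.3093 × 18 = 267.2 kips (longitudinal, 2 welds).
R_nwt = 0.6 × 80 × 0.3093 × 9.5 = 141 kips (transverse, base value).
(i) R_nwl + R_nwt = 408.3 kips; (ii) 0.85 R_nwl + 1.5 R_nwt = 438.7 kips.
R_n = max = 438.7 kips [governs: (ii)]; φR_n = 329 kips.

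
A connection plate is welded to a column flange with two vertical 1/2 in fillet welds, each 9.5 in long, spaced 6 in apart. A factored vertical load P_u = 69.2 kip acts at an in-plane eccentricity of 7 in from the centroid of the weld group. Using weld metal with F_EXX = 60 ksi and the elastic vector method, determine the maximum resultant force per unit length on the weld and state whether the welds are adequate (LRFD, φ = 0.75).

Total weld length L_w = 19 in. Treat welds as unit-width lines.
Polar moment about centroid: J = 2[d³/12 + d(b/2)²] = 2[9.5³/12 + 9.5×3²] = 313.9 in³.
Direct shear f_v = P/L_w = 69.2 / 19 = 3.642 kip/in (vertical).
Torsion M = P·e = 69.2 × 7 = 484.4 kip·in.
Critical point at (x, y) = (3, 4.75) from centroid. f_tx = M·y/J = 7.33 kip/in; f_ty = M·x/J = 4.63 kip/in.
Resultant f_max = √[f_tx² + (f_v + f_ty)²] = √[7.33² + (3.642 + 4.63)²] = 11.05 kip/in.
Capacity per unit length: φr_n = 0.75 × 0.6 × 60 × (0.707 × 0.5) = 9.544 kip/in.
11.05 > 9.544 → NOT adequate.

f_max ≈ 11.1 kip/in; NOT adequate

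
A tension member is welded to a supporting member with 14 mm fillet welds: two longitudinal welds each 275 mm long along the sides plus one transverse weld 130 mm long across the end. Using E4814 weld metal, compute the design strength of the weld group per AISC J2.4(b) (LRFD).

φR_n ≈ 1450 kN

E48XX → F_EXX = 480 MPa.
t_e = 0.707 × 14 = 9.898 mm.
R_nwl = 0.6 × 480 × 9.898 × 550 × 10⁻³ = 1568 kN (longitudinal, 2 welds).
R_nwt = 0.6 × 480 × 9.898 × 130 × 10⁻³ = 370.6 kN (transverse, base value).
(i) R_nwl + R_nwt = 1938 kN; (ii) 0.85 R_nwl + 1.5 R_nwt = 1889 kN.
R_n = max = 1938 kN [governs: (i)]; φR_n = 1454 kN.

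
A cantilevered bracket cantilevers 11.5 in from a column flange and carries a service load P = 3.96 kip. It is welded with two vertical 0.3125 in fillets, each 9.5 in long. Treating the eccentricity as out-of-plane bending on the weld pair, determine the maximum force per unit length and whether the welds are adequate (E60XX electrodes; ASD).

f_max ≈ 1.53 kip/in; adequate

E60XX → F_EXX = 60 ksi.
L_w = 2 × 9.5 = 19 in; section modulus (unit throat) S = 2 × L²/6 = 30.08 in².
Direct shear f_v = P/L_w = 3.96/19 = 0.2084 kip/in.
Moment M = P × e = 3.96 × 11.5 = 45.54 kip·in; bending f_b = M/S = 1.514 kip/in.
f_max = √(f_v² + f_b²) = √(0.2084² + 1.514²) = 1.528 kip/in.
r_n/Ω = (1/2.0) × 0.6 × 60 × (0.707 × 0.3125) = 3.977 kip/in → adequate.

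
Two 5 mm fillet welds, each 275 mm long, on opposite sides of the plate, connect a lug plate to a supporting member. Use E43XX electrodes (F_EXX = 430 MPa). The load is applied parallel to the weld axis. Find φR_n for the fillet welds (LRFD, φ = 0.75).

φR_n ≈ 376 kN

Effective throat t_e = 0.707 × 5 = 3.535 mm.
Total length L = 550 mm; A_we = 3.535 × 550 = 1944 mm².
F_nw = 0.6 F_EXX = 0.6 × 430 = 258 MPa.
φR_n = 0.75 × 258 × 1944 × 10⁻³ = 376.2 kN.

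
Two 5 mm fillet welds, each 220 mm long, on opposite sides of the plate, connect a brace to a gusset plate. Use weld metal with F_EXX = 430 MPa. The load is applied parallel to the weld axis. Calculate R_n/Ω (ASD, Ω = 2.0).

Effective throat t_e = 0.707 × 5 = 3.535 mm.
Total length L = 440 mm; A_we = 3.535 × 440 = 1555 mm².
F_nw = 0.6 F_EXX = 0.6 × 430 = 258 MPa.
R_n = 258 × 1555 × 10⁻³ = 401.3 kN; R_n/Ω = 401.3/2.0 = 200.6 kN.

R_n/Ω ≈ 201 kN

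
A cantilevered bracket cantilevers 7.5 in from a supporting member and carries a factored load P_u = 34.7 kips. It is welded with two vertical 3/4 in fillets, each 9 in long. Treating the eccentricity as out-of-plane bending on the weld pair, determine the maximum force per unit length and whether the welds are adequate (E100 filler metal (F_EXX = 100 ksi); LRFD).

f_max ≈ 9.83 kip/in; adequate

L_w = 2 × 9 = 18 in; section modulus (unit throat) S = 2 × L²/6 = 27 in².
Direct shear f_v = P/L_w = 34.7/18 = 1.928 kip/in.
Moment M = P × e = 34.7 × 7.5 = 260.25 kip·in; bending f_b = M/S = 9.639 kip/in.
f_max = √(f_v² + f_b²) = √(1.928² + 9.639²) = 9.83 kip/in.
φr_n = 0.75 × 0.6 × 100 × (0.707 × 0.75) = 23.86 kip/in → adequate.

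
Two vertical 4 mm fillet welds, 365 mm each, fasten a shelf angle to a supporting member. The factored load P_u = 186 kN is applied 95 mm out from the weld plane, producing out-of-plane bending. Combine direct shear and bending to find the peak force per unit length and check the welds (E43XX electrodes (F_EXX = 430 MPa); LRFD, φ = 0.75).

L_w = 2 × 365 = 730 mm; section modulus (unit throat) S = 2 × L²/6 = 44410 mm².
Direct shear f_v = P/L_w = 186×10³/730 = 254.8 N/mm.
Moment M = P × e = 186×10³ × 95 = 17670000 N·mm; bending f_b = M/S = 397.9 N/mm.
f_max = √(f_v² + f_b²) = √(254.8² + 397.9²) = 472.5 N/mm.
φr_n = 0.75 × 0.6 × 430 × (0.707 × 4) = 547.2 N/mm → adequate.

f_max ≈ 472 N/mm; adequate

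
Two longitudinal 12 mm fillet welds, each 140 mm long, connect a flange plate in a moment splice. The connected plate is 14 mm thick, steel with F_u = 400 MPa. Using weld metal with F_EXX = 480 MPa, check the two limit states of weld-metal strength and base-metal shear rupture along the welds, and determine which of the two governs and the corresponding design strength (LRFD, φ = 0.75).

t_e = 0.707 × 12 = 8.484 mm; L = 280 mm.
Weld metal: φR_n = 0.75 × 0.6 × 480 × 8.484 × 280 × 10⁻³ = 513.1 kN.
Base metal (shear rupture): φR_n = 0.75 × 0.6 × 400 × 14 × 280 × 10⁻³ = 705.6 kN.
Governing: weld metal.

φR_n ≈ 513 kN (weld metal governs)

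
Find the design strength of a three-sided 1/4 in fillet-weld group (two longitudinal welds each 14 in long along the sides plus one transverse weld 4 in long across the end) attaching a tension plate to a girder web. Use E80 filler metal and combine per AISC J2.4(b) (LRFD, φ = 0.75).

φR_n ≈ 204 kips

E80XX → F_EXX = 80 ksi.
t_e = 0.707 × 0.25 = 0.1767 in.
R_nwl = 0.6 × 80 × 0.1767 × 28 = 237.6 kips (longitudinal, 2 welds).
R_nwt = 0.6 × 80 × 0.1767 × 4 = 33.94 kips (transverse, base value).
(i) R_nwl + R_nwt = 271.5 kips; (ii) 0.85 R_nwl + 1.5 R_nwt = 252.8 kips.
R_n = max = 271.5 kips [governs: (i)]; φR_n = 203.6 kips.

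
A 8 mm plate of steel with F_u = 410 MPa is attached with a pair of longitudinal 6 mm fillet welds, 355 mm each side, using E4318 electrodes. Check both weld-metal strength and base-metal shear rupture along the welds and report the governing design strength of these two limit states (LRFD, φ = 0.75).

φR_n ≈ 583 kN (weld metal governs)

E43XX → F_EXX = 430 MPa.
t_e = 0.707 × 6 = 4.242 mm; L = 710 mm.
Weld metal: φR_n = 0.75 × 0.6 × 430 × 4.242 × 710 × 10⁻³ = 582.8 kN.
Base metal (shear rupture): φR_n = 0.75 × 0.6 × 410 × 8 × 710 × 10⁻³ = 1048 kN.
Governing: weld metal.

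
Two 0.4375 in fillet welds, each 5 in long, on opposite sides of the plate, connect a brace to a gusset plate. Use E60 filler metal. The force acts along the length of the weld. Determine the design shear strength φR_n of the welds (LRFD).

φR_n ≈ 83.5 kips

E60XX → F_EXX = 60 ksi.
Effective throat t_e = 0.707 × 0.4375 = 0.3093 in.
Total length L = 10 in; A_we = 0.3093 × 10 = 3.093 in².
F_nw = 0.6 F_EXX = 0.6 × 60 = 36 ksi.
φR_n = 0.75 × 36 × 3.093 = 83.51 kips.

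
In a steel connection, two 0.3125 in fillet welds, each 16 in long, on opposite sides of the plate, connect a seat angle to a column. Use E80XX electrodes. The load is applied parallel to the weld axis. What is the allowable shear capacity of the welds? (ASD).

R_n/Ω ≈ 170 kip

E80XX → F_EXX = 80 ksi.
Effective throat t_e = 0.707 × 0.3125 = 0.2209 in.
Total length L = 32 in; A_we = 0.2209 × 32 = 7.07 in².
F_nw = 0.6 F_EXX = 0.6 × 80 = 48 ksi.
R_n = 48 × 7.07 = 339.4 kip; R_n/Ω = 339.4/2.0 = 169.7 kip.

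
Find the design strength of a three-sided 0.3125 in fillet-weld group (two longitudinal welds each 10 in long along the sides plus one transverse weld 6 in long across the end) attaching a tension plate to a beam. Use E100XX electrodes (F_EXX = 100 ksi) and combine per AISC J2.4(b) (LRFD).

φR_n ≈ 258 kip

t_e = 0.707 × 0.3125 = 0.2209 in.
R_nwl = 0.6 × 100 × 0.2209 × 20 = 265.1 kip (longitudinal, 2 welds).
R_nwt = 0.6 × 100 × 0.2209 × 6 = 79.54 kip (transverse, base value).
(i) R_nwl + R_nwt = 344.7 kip; (ii) 0.85 R_nwl + 1.5 R_nwt = 344.7 kip.
R_n = max = 344.7 kip [governs: (i)]; φR_n = 258.5 kip.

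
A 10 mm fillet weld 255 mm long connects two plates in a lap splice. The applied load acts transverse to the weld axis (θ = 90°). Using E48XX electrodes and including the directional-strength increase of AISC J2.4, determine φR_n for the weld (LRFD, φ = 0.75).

E48XX → F_EXX = 480 MPa.
t_e = 0.707 × 10 = 7.07 mm; A_we = 7.07 × 255 = 1803 mm².
Directional factor: 1.0 + 0.5 sin^1.5(90°) = 1.5.
F_nw = 0.6 × 480 × 1.5 = 432 MPa.
φR_n = 0.75 × 432 × 1803 × 10⁻³ = 584.1 kN.

φR_n ≈ 584 kN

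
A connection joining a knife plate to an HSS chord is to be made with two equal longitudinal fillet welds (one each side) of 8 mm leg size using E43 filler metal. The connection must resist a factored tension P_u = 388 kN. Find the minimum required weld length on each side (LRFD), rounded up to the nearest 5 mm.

L = 180 mm on each side

E43XX → F_EXX = 430 MPa.
Throat t_e = 0.707 × 8 = 5.656 mm.
φr_n = 0.75 × 0.6 × 430 × 5.656 × 10⁻³ = 1.094 kN/mm.
L_req = P_u / φr_n = 388 / 1.094 = 354.5 mm total.
Per side: 354.5 / 2 = 177.3 mm.
Round up → use L = 180 mm on each side.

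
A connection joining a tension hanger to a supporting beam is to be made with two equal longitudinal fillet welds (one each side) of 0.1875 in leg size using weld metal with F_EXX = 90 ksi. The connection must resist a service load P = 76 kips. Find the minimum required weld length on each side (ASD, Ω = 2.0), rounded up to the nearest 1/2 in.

L = 11 in on each side

Throat t_e = 0.707 × 0.1875 = 0.1326 in.
r_n/Ω = (0.6 × 90 × 0.1326) / 2.0 = 3.579 kip/in.
L_req = P / (r_n/Ω) = 76 / 3.579 = 21.23 in total.
Per side: 21.23 / 2 = 10.62 in.
Round up → use L = 11 in on each side.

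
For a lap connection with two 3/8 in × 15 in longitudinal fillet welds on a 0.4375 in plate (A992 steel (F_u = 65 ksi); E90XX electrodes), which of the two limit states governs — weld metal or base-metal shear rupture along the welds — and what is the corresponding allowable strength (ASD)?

E90XX → F_EXX = 90 ksi.
t_e = 0.707 × 0.375 = 0.2651 in; L = 30 in.
Weld metal: R_n/Ω = (1/2.0) × 0.6 × 90 × 0.2651 × 30 = 214.8 kip.
Base metal (shear rupture): R_n/Ω = (1/2.0) × 0.6 × 65 × 0.4375 × 30 = 255.9 kip.
Governing: weld metal.

R_n/Ω ≈ 215 kip (weld metal governs)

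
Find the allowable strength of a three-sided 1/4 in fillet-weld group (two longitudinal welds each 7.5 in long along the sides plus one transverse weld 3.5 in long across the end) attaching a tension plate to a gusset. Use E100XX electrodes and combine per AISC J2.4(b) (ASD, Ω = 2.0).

R_n/Ω ≈ 98.1 kips

E100XX → F_EXX = 100 ksi.
t_e = 0.707 × 0.25 = 0.1767 in.
R_nwl = 0.6 × 100 × 0.1767 × 15 = 159.1 kips (longitudinal, 2 welds).
R_nwt = 0.6 × 100 × 0.1767 × 3.5 = 37.12 kips (transverse, base value).
(i) R_nwl + R_nwt = 196.2 kips; (ii) 0.85 R_nwl + 1.5 R_nwt = 190.9 kips.
R_n = max = 196.2 kips [governs: (i)]; R_n/Ω = 98.1 kips.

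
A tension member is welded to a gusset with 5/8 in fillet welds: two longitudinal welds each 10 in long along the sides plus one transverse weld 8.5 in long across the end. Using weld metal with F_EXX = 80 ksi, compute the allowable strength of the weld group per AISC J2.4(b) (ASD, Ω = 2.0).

t_e = 0.707 × 0.625 = 0.4419 in.
R_nwl = 0.6 × 80 × 0.4419 × 20 = 424.2 kips (longitudinal, 2 welds).
R_nwt = 0.6 × 80 × 0.4419 × 8.5 = 180.3 kips (transverse, base value).
(i) R_nwl + R_nwt = 604.5 kips; (ii) 0.85 R_nwl + 1.5 R_nwt = 631 kips.
R_n = max = 631 kips [governs: (ii)]; R_n/Ω = 315.5 kips.

R_n/Ω ≈ 315 kips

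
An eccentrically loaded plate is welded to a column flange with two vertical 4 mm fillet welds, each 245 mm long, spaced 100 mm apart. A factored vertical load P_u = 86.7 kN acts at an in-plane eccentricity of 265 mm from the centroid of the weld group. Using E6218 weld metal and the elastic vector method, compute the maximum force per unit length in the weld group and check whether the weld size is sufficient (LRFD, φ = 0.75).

E62XX → F_EXX = 620 MPa.
Total weld length L_w = 490 mm. Treat welds as unit-width lines.
Polar moment about centroid: J = 2[d³/12 + d(b/2)²] = 2[245³/12 + 245×50²] = 3676000 mm³.
Direct shear f_v = P/L_w = 86.7×10³ / 490 = 176.9 N/mm (vertical).
Torsion M = P·e = 86.7×10³ × 265 = 22976000 N·mm.
Critical point at (x, y) = (50, 122.5) from centroid. f_tx = M·y/J = 765.6 N/mm; f_ty = M·x/J = 312.5 N/mm.
Resultant f_max = √[f_tx² + (f_v + f_ty)²] = √[765.6² + (176.9 + 312.5)²] = 908.7 N/mm.
Capacity per unit length: φr_n = 0.75 × 0.6 × 620 × (0.707 × 4) = 789 N/mm.
908.7 > 789 → NOT adequate.

f_max ≈ 909 N/mm; NOT adequate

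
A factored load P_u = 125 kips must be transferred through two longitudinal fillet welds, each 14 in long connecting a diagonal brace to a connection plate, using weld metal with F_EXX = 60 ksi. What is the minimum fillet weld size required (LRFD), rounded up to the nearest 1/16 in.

w = 1/4 in

Total weld length L = 28 in.
Required throat t_e = P_u / (φ × 0.6 F_EXX × L) = 125 / (0.75 × 0.6 × 60 × 28) = 0.1653 in.
Required leg w = t_e / 0.707 = 0.2339 in → use 1/4 in.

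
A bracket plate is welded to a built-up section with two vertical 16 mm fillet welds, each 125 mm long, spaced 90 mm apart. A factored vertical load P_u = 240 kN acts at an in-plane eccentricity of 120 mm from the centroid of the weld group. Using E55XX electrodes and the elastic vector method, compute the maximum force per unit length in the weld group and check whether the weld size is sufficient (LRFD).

E55XX → F_EXX = 550 MPa.
Total weld length L_w = 250 mm. Treat welds as unit-width lines.
Polar moment about centroid: J = 2[d³/12 + d(b/2)²] = 2[125³/12 + 125×45²] = 831800 mm³.
Direct shear f_v = P/L_w = 240×10³ / 250 = 960 N/mm (vertical).
Torsion M = P·e = 240×10³ × 120 = 28800000 N·mm.
Critical point at (x, y) = (45, 62.5) from centroid. f_tx = M·y/J = 2164 N/mm; f_ty = M·x/J = 1558 N/mm.
Resultant f_max = √[f_tx² + (f_v + f_ty)²] = √[2164² + (960 + 1558)²] = 3320 N/mm.
Capacity per unit length: φr_n = 0.75 × 0.6 × 550 × (0.707 × 16) = 2800 N/mm.
3320 > 2800 → NOT adequate.

f_max ≈ 3320 N/mm; NOT adequate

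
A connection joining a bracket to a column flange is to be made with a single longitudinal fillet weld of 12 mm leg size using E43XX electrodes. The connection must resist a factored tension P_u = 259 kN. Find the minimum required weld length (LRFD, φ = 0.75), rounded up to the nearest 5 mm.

E43XX → F_EXX = 430 MPa.
Throat t_e = 0.707 × 12 = 8.484 mm.
φr_n = 0.75 × 0.6 × 430 × 8.484 × 10⁻³ = 1.642 kN/mm.
L_req = P_u / φr_n = 259 / 1.642 = 157.8 mm total.
Round up → use L = 160 mm.

L = 160 mm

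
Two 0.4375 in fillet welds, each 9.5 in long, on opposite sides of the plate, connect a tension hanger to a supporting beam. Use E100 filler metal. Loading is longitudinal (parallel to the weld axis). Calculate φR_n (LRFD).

φR_n ≈ 264 kip

E100XX → F_EXX = 100 ksi.
Effective throat t_e = 0.707 × 0.4375 = 0.3093 in.
Total length L = 19 in; A_we = 0.3093 × 19 = 5.877 in².
F_nw = 0.6 F_EXX = 0.6 × 100 = 60 ksi.
φR_n = 0.75 × 60 × 5.877 = 264.5 kip.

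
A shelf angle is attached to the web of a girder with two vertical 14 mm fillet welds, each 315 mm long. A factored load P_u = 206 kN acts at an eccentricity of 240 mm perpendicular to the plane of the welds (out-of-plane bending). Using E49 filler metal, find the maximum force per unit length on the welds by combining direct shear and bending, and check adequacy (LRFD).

f_max ≈ 1530 N/mm; adequate

E49XX → F_EXX = 490 MPa.
L_w = 2 × 315 = 630 mm; section modulus (unit throat) S = 2 × L²/6 = 33080 mm².
Direct shear f_v = P/L_w = 206×10³/630 = 327 N/mm.
Moment M = P × e = 206×10³ × 240 = 49440000 N·mm; bending f_b = M/S = 1495 N/mm.
f_max = √(f_v² + f_b²) = √(327² + 1495²) = 1530 N/mm.
φr_n = 0.75 × 0.6 × 490 × (0.707 × 14) = 2183 N/mm → adequate.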